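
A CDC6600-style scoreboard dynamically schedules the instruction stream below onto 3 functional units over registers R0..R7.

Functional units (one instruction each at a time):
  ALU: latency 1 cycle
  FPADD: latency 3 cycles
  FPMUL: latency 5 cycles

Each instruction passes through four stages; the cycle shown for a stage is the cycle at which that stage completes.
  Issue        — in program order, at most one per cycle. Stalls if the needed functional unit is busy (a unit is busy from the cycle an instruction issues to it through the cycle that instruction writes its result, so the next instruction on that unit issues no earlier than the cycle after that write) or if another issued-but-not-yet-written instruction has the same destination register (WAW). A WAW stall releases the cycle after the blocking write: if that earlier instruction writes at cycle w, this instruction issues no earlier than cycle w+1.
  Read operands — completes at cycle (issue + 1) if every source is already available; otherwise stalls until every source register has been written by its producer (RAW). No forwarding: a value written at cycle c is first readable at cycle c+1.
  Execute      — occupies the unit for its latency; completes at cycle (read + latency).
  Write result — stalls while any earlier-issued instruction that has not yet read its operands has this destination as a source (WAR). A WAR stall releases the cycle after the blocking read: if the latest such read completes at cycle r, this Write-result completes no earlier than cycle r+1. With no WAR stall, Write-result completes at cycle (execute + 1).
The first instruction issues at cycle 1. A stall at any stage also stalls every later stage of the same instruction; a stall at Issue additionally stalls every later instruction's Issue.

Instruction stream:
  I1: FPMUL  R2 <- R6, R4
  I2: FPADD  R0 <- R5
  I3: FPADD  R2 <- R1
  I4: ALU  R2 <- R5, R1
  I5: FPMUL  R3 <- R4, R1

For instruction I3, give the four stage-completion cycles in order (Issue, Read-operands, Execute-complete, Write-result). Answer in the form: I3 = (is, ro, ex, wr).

I3 = (9, 10, 13, 14)

t=1  I1 issues→FPMUL
t=2  I1 reads | I2 issues→FPADD
t=3  I2 reads
t=6  I2 exec-done
t=7  I1 exec-done | I2 writes R0
t=8  I1 writes R2
t=9  I3 issues→FPADD
t=10  I3 reads
t=13  I3 exec-done
t=14  I3 writes R2
t=15  I4 issues→ALU
t=16  I4 reads | I5 issues→FPMUL
t=17  I4 exec-done | I5 reads
t=18  I4 writes R2
t=22  I5 exec-done
t=23  I5 writes R3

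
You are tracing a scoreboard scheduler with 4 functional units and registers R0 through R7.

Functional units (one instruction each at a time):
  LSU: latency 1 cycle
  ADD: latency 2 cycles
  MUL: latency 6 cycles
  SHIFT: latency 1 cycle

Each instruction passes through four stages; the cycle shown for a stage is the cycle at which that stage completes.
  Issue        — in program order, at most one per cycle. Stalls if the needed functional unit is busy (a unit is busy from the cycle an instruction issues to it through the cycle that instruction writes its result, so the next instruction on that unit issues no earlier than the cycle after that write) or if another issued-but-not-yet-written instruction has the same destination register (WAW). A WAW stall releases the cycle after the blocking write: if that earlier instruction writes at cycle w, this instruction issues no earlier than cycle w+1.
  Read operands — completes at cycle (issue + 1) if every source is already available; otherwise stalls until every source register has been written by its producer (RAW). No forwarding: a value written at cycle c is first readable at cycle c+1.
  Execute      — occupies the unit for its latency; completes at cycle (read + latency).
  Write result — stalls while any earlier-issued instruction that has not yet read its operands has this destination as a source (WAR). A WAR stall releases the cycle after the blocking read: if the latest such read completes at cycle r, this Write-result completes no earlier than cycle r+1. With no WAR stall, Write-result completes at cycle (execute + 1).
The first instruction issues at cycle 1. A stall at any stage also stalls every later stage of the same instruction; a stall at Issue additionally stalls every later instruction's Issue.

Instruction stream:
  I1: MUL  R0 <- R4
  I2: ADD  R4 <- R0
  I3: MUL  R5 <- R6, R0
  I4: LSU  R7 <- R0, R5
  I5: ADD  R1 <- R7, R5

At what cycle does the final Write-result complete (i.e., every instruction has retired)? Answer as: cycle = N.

cycle = 25

[I1] 1/2/8/9
[I2] 2/10/12/13  (RAW R0: wait I1 write@9)
[I3] 10/11/17/18  (struct: MUL busy until I1 writes@9)
[I4] 11/19/20/21  (RAW R5: wait I3 write@18)
[I5] 14/22/24/25  (struct: ADD busy until I2 writes@13; RAW R7: wait I4 write@21)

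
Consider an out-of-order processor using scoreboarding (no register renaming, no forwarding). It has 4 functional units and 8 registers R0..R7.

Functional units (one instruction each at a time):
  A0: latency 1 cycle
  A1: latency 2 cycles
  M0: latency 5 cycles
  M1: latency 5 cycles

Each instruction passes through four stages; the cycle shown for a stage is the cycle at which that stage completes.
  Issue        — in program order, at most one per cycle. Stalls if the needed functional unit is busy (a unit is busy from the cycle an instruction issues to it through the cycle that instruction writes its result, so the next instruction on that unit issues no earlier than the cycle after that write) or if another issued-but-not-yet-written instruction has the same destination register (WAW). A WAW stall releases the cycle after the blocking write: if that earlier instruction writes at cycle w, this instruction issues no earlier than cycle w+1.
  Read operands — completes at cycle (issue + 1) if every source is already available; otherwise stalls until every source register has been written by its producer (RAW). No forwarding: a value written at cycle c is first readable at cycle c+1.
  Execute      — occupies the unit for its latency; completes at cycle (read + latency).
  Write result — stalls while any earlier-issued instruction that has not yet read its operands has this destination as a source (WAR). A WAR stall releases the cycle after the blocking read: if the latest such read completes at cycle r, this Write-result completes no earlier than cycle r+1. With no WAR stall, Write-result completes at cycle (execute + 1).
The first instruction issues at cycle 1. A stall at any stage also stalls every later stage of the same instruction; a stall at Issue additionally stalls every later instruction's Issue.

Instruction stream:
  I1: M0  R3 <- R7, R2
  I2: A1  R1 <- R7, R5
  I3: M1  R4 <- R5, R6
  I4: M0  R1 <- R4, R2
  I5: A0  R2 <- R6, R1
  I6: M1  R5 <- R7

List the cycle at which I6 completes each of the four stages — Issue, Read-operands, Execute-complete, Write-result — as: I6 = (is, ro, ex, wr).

t=1  I1 issues→M0
t=2  I1 reads; I2 issues→A1
t=3  I2 reads; I3 issues→M1
t=4  I3 reads
t=5  I2 exec-done
t=6  I2 writes R1
t=7  I1 exec-done
t=8  I1 writes R3
t=9  I3 exec-done; I4 issues→M0
t=10  I3 writes R4; I5 issues→A0
t=11  I4 reads; I6 issues→M1
t=12  I6 reads
t=16  I4 exec-done
t=17  I4 writes R1; I6 exec-done
t=18  I5 reads; I6 writes R5
t=19  I5 exec-done
t=20  I5 writes R2

I6 = (11, 12, 17, 18)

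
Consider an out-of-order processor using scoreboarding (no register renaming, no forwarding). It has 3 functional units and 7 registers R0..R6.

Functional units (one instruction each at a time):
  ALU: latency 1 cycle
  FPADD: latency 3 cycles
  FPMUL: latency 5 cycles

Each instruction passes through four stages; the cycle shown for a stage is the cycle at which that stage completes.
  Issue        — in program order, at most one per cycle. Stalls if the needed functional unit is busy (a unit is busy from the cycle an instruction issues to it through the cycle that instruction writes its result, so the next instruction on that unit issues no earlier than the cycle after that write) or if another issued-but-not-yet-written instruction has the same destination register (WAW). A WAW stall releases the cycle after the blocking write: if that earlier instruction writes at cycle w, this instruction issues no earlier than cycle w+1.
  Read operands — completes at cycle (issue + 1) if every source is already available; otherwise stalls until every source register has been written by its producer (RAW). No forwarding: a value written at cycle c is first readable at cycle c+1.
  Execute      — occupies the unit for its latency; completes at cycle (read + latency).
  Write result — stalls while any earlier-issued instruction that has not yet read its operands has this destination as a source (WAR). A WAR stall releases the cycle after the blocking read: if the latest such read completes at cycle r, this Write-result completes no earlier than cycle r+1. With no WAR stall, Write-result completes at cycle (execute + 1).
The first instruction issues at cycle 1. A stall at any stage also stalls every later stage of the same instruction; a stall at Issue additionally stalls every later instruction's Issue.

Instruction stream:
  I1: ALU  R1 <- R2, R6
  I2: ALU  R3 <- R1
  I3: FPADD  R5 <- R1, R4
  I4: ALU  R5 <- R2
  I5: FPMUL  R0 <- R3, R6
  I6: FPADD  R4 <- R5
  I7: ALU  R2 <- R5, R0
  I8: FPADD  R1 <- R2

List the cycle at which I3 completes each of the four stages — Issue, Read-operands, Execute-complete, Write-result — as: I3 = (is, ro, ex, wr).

I3 = (6, 7, 10, 11)

  I1 | 1 | 2 | 3 | 4
  I2 | 5 | 6 | 7 | 8   struct: ALU busy until I1 writes@4
  I3 | 6 | 7 | 10 | 11
  I4 | 12 | 13 | 14 | 15   WAW R5: wait I3 write@11
  I5 | 13 | 14 | 19 | 20
  I6 | 14 | 16 | 19 | 20   RAW R5: wait I4 write@15
  I7 | 16 | 21 | 22 | 23   struct: ALU busy until I4 writes@15 · RAW R0: wait I5 write@20
  I8 | 21 | 24 | 27 | 28   struct: FPADD busy until I6 writes@20 · RAW R2: wait I7 write@23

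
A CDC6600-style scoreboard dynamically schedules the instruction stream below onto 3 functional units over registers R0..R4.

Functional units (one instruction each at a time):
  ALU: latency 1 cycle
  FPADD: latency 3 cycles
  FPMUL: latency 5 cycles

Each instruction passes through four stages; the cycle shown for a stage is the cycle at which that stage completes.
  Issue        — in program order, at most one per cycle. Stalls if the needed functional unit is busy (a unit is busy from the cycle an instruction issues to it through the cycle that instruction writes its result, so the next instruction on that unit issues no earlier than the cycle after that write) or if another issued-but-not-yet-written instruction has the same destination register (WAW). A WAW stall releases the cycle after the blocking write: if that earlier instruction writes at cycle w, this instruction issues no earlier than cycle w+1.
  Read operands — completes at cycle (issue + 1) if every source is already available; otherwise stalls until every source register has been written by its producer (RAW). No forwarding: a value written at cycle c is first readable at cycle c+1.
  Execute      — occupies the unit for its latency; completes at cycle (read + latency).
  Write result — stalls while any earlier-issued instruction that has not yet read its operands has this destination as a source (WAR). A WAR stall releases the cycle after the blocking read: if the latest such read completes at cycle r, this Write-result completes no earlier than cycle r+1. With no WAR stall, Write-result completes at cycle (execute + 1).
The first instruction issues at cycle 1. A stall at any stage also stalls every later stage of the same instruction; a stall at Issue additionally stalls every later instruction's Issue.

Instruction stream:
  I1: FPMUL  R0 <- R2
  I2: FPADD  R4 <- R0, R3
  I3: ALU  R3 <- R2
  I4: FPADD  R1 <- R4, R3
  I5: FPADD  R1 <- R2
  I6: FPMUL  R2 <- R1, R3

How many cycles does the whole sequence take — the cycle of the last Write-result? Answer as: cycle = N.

cycle = 32

  I1 | 1 | 2 | 7 | 8
  I2 | 2 | 9 | 12 | 13   RAW R0: wait I1 write@8
  I3 | 3 | 4 | 5 | 10   WAR R3: wait I2 read@9
  I4 | 14 | 15 | 18 | 19   struct: FPADD busy until I2 writes@13
  I5 | 20 | 21 | 24 | 25   struct: FPADD busy until I4 writes@19
  I6 | 21 | 26 | 31 | 32   RAW R1: wait I5 write@25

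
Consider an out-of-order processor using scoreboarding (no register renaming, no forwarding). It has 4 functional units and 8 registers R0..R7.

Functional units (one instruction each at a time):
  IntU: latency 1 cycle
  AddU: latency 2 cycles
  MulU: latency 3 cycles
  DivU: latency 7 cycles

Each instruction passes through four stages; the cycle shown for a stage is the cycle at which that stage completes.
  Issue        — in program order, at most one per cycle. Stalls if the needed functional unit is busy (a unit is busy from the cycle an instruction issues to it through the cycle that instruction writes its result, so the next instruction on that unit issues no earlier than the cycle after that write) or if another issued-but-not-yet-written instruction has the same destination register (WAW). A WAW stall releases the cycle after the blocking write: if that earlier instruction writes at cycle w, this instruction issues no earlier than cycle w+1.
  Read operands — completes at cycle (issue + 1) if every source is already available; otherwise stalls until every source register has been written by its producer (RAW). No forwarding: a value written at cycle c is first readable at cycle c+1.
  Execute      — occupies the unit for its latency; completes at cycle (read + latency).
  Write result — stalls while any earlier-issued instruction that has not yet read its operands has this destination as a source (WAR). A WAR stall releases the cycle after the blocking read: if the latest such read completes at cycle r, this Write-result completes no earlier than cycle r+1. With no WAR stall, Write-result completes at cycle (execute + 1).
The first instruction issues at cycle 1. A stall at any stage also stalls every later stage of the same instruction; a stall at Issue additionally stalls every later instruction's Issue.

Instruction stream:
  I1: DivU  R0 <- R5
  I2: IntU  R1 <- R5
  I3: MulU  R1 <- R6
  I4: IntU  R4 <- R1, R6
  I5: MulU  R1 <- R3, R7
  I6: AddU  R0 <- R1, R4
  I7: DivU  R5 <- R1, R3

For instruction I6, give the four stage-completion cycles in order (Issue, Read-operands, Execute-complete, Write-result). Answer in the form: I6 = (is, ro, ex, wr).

t=1  I1 issues→DivU
t=2  I1 reads, I2 issues→IntU
t=3  I2 reads
t=4  I2 exec-done
t=5  I2 writes R1
t=6  I3 issues→MulU
t=7  I3 reads, I4 issues→IntU
t=9  I1 exec-done
t=10  I1 writes R0, I3 exec-done
t=11  I3 writes R1
t=12  I4 reads, I5 issues→MulU
t=13  I4 exec-done, I5 reads, I6 issues→AddU
t=14  I4 writes R4, I7 issues→DivU
t=16  I5 exec-done
t=17  I5 writes R1
t=18  I6 reads, I7 reads
t=20  I6 exec-done
t=21  I6 writes R0
t=25  I7 exec-done
t=26  I7 writes R5

I6 = (13, 18, 20, 21)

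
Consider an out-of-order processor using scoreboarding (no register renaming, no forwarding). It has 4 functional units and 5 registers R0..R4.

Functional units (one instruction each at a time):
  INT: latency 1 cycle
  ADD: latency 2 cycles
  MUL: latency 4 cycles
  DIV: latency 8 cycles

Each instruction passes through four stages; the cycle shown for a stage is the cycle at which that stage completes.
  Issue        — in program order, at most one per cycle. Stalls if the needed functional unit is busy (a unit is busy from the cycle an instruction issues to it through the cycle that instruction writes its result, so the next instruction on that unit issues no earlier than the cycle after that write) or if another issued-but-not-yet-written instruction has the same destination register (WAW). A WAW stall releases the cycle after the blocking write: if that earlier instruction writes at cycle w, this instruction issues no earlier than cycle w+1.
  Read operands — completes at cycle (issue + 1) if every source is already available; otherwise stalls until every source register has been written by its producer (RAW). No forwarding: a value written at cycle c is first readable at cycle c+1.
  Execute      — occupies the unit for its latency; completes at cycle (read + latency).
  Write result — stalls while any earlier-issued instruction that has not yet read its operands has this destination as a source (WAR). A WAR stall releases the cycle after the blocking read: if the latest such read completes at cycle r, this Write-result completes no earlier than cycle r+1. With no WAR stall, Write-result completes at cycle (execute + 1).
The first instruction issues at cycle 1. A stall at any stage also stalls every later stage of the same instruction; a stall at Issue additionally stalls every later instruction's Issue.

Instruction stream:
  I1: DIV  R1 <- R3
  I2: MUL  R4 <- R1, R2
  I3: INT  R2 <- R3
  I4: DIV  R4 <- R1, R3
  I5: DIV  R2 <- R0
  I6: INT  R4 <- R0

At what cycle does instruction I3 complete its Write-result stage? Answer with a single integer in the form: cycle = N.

cycle 1: I1 issues→DIV
cycle 2: I1 reads | I2 issues→MUL
cycle 3: I3 issues→INT
cycle 4: I3 reads
cycle 5: I3 exec-done
cycle 10: I1 exec-done
cycle 11: I1 writes R1
cycle 12: I2 reads
cycle 13: I3 writes R2
cycle 16: I2 exec-done
cycle 17: I2 writes R4
cycle 18: I4 issues→DIV
cycle 19: I4 reads
cycle 27: I4 exec-done
cycle 28: I4 writes R4
cycle 29: I5 issues→DIV
cycle 30: I5 reads | I6 issues→INT
cycle 31: I6 reads
cycle 32: I6 exec-done
cycle 33: I6 writes R4
cycle 38: I5 exec-done
cycle 39: I5 writes R2

cycle = 13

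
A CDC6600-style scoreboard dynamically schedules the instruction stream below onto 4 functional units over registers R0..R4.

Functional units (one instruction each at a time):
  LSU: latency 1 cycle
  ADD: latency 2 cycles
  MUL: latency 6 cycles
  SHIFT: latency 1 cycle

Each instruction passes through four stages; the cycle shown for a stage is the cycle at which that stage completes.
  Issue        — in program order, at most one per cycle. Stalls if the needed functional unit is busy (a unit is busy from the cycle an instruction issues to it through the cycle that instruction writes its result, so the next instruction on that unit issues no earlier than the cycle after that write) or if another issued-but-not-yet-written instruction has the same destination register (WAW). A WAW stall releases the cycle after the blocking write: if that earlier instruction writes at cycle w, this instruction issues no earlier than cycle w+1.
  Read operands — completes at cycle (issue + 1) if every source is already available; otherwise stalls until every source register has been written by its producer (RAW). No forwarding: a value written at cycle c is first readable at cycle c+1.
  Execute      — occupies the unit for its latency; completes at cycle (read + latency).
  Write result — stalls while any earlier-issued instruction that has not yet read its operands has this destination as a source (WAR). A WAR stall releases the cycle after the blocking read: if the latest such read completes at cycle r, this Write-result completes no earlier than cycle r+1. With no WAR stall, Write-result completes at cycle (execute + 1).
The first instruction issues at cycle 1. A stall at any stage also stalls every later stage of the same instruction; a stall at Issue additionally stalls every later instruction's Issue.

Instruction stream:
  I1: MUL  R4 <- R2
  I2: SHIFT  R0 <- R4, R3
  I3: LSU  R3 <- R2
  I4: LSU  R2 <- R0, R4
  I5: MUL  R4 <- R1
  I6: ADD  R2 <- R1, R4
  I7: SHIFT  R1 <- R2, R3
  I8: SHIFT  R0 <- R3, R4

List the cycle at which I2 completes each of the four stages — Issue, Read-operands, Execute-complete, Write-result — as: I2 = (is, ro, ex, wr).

I2 = (2, 10, 11, 12)

I1: IS=1 RO=2 EX=8 WR=9
I2: IS=2 RO=10 EX=11 WR=12  [RAW R4: wait I1 write@9]
I3: IS=3 RO=4 EX=5 WR=11  [WAR R3: wait I2 read@10]
I4: IS=12 RO=13 EX=14 WR=15  [struct: LSU busy until I3 writes@11]
I5: IS=13 RO=14 EX=20 WR=21
I6: IS=16 RO=22 EX=24 WR=25  [WAW R2: wait I4 write@15; RAW R4: wait I5 write@21]
I7: IS=17 RO=26 EX=27 WR=28  [RAW R2: wait I6 write@25]
I8: IS=29 RO=30 EX=31 WR=32  [struct: SHIFT busy until I7 writes@28]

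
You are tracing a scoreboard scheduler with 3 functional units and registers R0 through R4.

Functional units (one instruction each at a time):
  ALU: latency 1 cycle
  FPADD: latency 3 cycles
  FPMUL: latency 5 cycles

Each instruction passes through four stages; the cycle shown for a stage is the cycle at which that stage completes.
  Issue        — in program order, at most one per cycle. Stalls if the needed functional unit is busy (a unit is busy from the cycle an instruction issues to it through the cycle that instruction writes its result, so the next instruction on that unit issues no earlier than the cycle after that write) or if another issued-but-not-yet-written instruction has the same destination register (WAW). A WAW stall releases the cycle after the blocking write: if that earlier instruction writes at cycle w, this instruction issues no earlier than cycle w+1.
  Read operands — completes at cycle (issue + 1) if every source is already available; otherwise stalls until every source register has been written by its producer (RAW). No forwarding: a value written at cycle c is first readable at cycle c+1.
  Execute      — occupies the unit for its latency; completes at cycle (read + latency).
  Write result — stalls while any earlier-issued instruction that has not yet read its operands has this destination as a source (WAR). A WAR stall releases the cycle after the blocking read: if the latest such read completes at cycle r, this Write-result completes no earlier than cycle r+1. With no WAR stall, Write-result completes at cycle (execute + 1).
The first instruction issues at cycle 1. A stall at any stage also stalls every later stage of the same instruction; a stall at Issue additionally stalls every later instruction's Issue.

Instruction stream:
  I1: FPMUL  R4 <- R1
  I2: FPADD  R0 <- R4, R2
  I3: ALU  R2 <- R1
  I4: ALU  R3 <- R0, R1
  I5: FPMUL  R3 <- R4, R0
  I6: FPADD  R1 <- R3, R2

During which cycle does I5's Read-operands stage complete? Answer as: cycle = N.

cycle = 18

[1] I1 issues→FPMUL
[2] I1 reads; I2 issues→FPADD
[3] I3 issues→ALU
[4] I3 reads
[5] I3 exec-done
[7] I1 exec-done
[8] I1 writes R4
[9] I2 reads
[10] I3 writes R2
[11] I4 issues→ALU
[12] I2 exec-done
[13] I2 writes R0
[14] I4 reads
[15] I4 exec-done
[16] I4 writes R3
[17] I5 issues→FPMUL
[18] I5 reads; I6 issues→FPADD
[23] I5 exec-done
[24] I5 writes R3
[25] I6 reads
[28] I6 exec-done
[29] I6 writes R1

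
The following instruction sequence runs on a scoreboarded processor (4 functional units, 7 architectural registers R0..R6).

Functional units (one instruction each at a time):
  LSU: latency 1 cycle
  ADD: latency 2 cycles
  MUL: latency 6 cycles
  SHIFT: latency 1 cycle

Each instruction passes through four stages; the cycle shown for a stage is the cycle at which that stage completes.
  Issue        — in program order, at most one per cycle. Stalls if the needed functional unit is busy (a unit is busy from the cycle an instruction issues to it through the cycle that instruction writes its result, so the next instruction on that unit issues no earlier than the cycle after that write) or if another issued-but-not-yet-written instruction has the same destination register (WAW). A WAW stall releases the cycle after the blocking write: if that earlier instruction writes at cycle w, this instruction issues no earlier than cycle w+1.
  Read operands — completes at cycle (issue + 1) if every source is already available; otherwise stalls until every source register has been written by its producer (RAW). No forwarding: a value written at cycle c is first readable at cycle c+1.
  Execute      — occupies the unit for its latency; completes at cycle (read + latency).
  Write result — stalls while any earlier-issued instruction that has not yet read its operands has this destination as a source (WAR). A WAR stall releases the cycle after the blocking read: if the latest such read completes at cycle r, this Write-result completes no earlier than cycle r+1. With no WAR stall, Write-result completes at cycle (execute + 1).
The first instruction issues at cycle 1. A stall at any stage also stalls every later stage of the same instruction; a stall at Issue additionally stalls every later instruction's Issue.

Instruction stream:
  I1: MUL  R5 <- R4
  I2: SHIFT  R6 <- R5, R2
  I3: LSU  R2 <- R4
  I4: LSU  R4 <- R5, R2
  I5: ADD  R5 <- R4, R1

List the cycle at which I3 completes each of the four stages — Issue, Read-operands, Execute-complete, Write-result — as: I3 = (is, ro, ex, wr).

I1 -> (1, 2, 8, 9)
I2 -> (2, 10, 11, 12)  // RAW R5: wait I1 write@9
I3 -> (3, 4, 5, 11)  // WAR R2: wait I2 read@10
I4 -> (12, 13, 14, 15)  // struct: LSU busy until I3 writes@11
I5 -> (13, 16, 18, 19)  // RAW R4: wait I4 write@15

I3 = (3, 4, 5, 11)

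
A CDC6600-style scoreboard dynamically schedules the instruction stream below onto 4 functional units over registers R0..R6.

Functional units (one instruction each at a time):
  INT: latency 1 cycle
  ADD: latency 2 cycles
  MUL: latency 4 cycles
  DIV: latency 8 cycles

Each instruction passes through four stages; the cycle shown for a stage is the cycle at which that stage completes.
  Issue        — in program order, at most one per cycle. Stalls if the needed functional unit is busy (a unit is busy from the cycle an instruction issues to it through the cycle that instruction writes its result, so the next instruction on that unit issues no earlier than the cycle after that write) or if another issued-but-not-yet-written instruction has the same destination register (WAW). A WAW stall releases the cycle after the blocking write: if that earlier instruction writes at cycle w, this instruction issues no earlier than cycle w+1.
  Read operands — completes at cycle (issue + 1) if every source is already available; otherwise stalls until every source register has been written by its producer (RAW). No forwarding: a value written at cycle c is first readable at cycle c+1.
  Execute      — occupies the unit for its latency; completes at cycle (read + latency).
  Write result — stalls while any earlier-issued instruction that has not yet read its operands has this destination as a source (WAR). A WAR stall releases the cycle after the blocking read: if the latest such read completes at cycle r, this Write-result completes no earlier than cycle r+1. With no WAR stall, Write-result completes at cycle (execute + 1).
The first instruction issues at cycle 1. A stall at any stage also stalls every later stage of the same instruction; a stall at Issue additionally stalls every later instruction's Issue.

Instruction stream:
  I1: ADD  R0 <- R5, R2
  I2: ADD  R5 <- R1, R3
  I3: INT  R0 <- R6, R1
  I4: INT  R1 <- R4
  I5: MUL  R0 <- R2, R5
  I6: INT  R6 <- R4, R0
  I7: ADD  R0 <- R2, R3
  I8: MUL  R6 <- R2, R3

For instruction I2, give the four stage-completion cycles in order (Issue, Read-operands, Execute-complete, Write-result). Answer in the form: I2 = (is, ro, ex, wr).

I2 = (6, 7, 9, 10)

I1  is:1  ro:2  ex:4  wr:5
I2  is:6  ro:7  ex:9  wr:10  — struct: ADD busy until I1 writes@5
I3  is:7  ro:8  ex:9  wr:10
I4  is:11  ro:12  ex:13  wr:14  — struct: INT busy until I3 writes@10
I5  is:12  ro:13  ex:17  wr:18
I6  is:15  ro:19  ex:20  wr:21  — struct: INT busy until I4 writes@14, RAW R0: wait I5 write@18
I7  is:19  ro:20  ex:22  wr:23  — WAW R0: wait I5 write@18
I8  is:22  ro:23  ex:27  wr:28  — WAW R6: wait I6 write@21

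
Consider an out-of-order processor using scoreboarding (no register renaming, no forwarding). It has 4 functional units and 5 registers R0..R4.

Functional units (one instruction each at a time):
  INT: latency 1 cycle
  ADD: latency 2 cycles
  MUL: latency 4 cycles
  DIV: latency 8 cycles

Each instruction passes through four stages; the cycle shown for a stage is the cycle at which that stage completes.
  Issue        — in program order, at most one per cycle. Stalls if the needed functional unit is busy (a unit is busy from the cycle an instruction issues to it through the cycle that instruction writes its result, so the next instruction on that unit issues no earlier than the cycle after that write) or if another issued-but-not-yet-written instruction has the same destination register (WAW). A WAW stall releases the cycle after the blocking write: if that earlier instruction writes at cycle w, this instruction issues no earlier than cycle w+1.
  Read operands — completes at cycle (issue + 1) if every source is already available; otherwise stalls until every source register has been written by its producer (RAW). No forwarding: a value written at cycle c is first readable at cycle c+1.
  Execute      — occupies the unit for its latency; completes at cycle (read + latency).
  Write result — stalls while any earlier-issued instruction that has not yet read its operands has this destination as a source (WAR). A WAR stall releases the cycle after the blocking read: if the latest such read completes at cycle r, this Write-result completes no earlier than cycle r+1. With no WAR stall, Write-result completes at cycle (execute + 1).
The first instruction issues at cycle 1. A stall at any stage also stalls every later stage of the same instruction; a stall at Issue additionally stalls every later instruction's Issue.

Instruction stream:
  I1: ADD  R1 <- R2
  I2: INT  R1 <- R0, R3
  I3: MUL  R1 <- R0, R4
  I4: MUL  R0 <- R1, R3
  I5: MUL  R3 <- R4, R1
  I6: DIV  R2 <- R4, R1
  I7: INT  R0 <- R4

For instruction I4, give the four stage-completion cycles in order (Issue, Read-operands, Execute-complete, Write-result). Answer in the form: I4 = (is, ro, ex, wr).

I1 -> (1, 2, 4, 5)
I2 -> (6, 7, 8, 9)  // WAW R1: wait I1 write@5
I3 -> (10, 11, 15, 16)  // WAW R1: wait I2 write@9
I4 -> (17, 18, 22, 23)  // struct: MUL busy until I3 writes@16
I5 -> (24, 25, 29, 30)  // struct: MUL busy until I4 writes@23
I6 -> (25, 26, 34, 35)
I7 -> (26, 27, 28, 29)

I4 = (17, 18, 22, 23)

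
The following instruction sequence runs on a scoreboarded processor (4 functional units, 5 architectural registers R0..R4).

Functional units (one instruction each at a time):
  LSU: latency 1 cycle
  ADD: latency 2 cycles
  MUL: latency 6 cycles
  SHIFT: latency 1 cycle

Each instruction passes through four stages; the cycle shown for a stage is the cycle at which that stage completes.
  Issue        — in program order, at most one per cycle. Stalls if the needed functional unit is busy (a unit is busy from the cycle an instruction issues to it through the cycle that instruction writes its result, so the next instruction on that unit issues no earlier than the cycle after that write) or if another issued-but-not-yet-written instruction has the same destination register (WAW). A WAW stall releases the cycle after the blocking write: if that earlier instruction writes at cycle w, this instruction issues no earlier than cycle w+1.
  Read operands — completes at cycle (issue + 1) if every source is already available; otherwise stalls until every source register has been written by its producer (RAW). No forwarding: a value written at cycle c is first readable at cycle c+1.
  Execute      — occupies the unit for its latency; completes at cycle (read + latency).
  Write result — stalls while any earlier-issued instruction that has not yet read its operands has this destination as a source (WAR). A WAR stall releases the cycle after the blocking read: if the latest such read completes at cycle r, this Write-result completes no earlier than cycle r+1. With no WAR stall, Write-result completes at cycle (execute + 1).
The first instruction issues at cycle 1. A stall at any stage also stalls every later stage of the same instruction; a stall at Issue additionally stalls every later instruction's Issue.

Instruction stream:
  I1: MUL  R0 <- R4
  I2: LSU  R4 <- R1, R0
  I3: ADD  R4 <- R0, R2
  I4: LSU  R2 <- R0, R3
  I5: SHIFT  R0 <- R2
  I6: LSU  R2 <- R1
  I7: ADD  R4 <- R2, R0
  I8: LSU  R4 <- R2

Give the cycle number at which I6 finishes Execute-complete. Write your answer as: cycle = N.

cycle = 20

[1] I1 dispatched to MUL
[2] I1 operands ready, I2 dispatched to LSU
[8] I1 complete
[9] R0←I1
[10] I2 operands ready
[11] I2 complete
[12] R4←I2
[13] I3 dispatched to ADD
[14] I3 operands ready, I4 dispatched to LSU
[15] I4 operands ready, I5 dispatched to SHIFT
[16] I3 complete, I4 complete
[17] R4←I3, R2←I4
[18] I5 operands ready, I6 dispatched to LSU
[19] I5 complete, I6 operands ready, I7 dispatched to ADD
[20] R0←I5, I6 complete
[21] R2←I6
[22] I7 operands ready
[24] I7 complete
[25] R4←I7
[26] I8 dispatched to LSU
[27] I8 operands ready
[28] I8 complete
[29] R4←I8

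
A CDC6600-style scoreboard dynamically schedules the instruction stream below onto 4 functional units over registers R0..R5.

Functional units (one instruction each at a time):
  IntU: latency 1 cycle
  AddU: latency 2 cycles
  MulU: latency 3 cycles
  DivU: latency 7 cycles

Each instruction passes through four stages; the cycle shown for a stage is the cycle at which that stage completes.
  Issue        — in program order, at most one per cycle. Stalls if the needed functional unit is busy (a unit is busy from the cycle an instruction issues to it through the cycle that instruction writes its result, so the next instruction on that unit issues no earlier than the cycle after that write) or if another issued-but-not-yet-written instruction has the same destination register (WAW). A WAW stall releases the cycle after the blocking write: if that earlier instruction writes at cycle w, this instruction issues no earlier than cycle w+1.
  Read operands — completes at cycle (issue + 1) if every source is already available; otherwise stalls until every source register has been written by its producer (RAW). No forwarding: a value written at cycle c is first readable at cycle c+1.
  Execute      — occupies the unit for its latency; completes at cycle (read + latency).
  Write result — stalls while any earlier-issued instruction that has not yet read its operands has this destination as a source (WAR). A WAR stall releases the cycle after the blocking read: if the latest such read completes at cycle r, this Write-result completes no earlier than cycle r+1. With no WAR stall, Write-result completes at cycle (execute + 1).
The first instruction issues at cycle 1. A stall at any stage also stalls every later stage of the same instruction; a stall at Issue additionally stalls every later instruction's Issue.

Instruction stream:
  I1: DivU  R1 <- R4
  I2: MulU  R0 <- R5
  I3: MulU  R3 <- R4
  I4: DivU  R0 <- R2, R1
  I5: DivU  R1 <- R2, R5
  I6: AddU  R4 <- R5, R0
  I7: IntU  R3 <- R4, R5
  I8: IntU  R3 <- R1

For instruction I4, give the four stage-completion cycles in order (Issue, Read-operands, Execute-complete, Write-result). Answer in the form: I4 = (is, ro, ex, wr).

I1: IS=1 RO=2 EX=9 WR=10
I2: IS=2 RO=3 EX=6 WR=7
I3: IS=8 RO=9 EX=12 WR=13  [struct: MulU busy until I2 writes@7]
I4: IS=11 RO=12 EX=19 WR=20  [struct: DivU busy until I1 writes@10]
I5: IS=21 RO=22 EX=29 WR=30  [struct: DivU busy until I4 writes@20]
I6: IS=22 RO=23 EX=25 WR=26
I7: IS=23 RO=27 EX=28 WR=29  [RAW R4: wait I6 write@26]
I8: IS=30 RO=31 EX=32 WR=33  [struct: IntU busy until I7 writes@29]

I4 = (11, 12, 19, 20)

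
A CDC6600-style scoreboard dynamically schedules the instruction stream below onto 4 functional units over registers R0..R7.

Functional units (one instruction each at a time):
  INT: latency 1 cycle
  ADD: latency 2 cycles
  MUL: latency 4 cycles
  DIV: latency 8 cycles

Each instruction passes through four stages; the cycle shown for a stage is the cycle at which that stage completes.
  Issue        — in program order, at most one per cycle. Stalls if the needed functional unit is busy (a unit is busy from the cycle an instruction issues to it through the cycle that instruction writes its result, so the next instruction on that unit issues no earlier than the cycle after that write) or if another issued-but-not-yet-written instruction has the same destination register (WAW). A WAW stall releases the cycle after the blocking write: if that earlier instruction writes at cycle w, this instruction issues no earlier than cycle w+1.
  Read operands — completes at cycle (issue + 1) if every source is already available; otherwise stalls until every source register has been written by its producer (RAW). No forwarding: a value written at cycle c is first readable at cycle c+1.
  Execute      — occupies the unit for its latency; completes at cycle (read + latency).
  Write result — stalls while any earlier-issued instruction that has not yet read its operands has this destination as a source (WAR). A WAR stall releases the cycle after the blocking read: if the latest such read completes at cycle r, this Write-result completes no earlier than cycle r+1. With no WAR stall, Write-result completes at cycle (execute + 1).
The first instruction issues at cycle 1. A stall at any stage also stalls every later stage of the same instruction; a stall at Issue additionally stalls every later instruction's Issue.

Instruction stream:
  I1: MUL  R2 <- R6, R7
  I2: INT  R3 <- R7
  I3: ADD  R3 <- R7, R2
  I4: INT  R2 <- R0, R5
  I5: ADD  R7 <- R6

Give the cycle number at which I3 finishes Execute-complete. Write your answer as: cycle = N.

I1  is:1  ro:2  ex:6  wr:7
I2  is:2  ro:3  ex:4  wr:5
I3  is:6  ro:8  ex:10  wr:11  — WAW R3: wait I2 write@5, RAW R2: wait I1 write@7
I4  is:8  ro:9  ex:10  wr:11  — WAW R2: wait I1 write@7
I5  is:12  ro:13  ex:15  wr:16  — struct: ADD busy until I3 writes@11

cycle = 10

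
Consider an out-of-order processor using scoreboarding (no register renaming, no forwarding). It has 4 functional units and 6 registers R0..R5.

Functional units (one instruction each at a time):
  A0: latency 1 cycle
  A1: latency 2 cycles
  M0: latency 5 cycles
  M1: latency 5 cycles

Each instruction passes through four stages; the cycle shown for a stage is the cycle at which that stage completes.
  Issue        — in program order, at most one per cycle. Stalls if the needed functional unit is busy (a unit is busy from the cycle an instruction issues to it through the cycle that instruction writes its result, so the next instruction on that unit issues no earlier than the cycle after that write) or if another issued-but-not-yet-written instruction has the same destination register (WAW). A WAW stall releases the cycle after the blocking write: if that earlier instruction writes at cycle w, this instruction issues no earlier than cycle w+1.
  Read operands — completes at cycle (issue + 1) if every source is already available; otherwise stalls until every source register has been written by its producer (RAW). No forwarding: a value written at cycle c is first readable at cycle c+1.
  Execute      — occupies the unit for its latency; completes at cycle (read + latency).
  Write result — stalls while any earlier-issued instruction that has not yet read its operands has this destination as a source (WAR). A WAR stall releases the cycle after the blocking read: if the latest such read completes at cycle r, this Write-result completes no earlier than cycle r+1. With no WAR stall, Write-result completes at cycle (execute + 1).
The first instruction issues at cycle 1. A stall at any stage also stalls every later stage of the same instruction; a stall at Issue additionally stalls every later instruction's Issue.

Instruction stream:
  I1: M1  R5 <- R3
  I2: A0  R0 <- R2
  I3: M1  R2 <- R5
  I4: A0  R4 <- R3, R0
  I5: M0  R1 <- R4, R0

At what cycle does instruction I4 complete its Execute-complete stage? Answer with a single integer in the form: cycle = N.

c1: I1→M1
c2: I1 RO · I2→A0
c3: I2 RO
c4: I2 EX
c5: I2 WR R0
c7: I1 EX
c8: I1 WR R5
c9: I3→M1
c10: I3 RO · I4→A0
c11: I4 RO · I5→M0
c12: I4 EX
c13: I4 WR R4
c14: I5 RO
c15: I3 EX
c16: I3 WR R2
c19: I5 EX
c20: I5 WR R1

cycle = 12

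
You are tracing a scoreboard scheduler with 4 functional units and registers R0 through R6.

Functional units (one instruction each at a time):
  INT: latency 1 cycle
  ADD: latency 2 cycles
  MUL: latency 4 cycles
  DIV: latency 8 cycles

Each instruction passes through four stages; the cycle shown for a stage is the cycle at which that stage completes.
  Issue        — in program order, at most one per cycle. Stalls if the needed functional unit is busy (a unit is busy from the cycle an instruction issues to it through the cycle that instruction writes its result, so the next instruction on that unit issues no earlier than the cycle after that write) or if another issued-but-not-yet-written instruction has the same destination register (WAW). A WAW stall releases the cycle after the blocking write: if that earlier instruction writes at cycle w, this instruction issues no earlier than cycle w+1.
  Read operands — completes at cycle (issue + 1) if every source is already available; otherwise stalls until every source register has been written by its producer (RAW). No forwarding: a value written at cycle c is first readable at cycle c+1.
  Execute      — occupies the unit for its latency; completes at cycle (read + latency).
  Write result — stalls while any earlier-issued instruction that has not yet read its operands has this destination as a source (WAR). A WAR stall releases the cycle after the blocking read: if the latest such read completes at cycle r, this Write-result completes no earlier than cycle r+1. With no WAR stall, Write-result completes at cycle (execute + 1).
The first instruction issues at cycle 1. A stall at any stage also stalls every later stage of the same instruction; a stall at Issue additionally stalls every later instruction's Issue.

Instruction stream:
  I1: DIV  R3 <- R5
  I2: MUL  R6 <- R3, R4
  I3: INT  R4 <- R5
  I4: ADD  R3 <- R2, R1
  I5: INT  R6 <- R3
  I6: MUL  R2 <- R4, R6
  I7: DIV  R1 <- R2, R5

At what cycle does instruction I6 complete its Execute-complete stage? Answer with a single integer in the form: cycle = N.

cycle = 26

t=1  I1 issues→DIV
t=2  I1 reads; I2 issues→MUL
t=3  I3 issues→INT
t=4  I3 reads
t=5  I3 exec-done
t=10  I1 exec-done
t=11  I1 writes R3
t=12  I2 reads; I4 issues→ADD
t=13  I3 writes R4; I4 reads
t=15  I4 exec-done
t=16  I2 exec-done; I4 writes R3
t=17  I2 writes R6
t=18  I5 issues→INT
t=19  I5 reads; I6 issues→MUL
t=20  I5 exec-done; I7 issues→DIV
t=21  I5 writes R6
t=22  I6 reads
t=26  I6 exec-done
t=27  I6 writes R2
t=28  I7 reads
t=36  I7 exec-done
t=37  I7 writes R1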